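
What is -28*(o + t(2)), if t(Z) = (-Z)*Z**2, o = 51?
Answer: -1204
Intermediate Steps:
t(Z) = -Z**3
-28*(o + t(2)) = -28*(51 - 1*2**3) = -28*(51 - 1*8) = -28*(51 - 8) = -28*43 = -1204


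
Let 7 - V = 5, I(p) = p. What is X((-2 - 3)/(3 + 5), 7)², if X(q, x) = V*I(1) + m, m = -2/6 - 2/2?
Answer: 4/9 ≈ 0.44444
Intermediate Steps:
V = 2 (V = 7 - 1*5 = 7 - 5 = 2)
m = -4/3 (m = -2*⅙ - 2*½ = -⅓ - 1 = -4/3 ≈ -1.3333)
X(q, x) = ⅔ (X(q, x) = 2*1 - 4/3 = 2 - 4/3 = ⅔)
X((-2 - 3)/(3 + 5), 7)² = (⅔)² = 4/9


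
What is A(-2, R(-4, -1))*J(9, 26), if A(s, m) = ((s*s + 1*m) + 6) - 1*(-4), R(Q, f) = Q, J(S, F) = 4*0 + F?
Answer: 260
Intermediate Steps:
J(S, F) = F (J(S, F) = 0 + F = F)
A(s, m) = 10 + m + s² (A(s, m) = ((s² + m) + 6) + 4 = ((m + s²) + 6) + 4 = (6 + m + s²) + 4 = 10 + m + s²)
A(-2, R(-4, -1))*J(9, 26) = (10 - 4 + (-2)²)*26 = (10 - 4 + 4)*26 = 10*26 = 260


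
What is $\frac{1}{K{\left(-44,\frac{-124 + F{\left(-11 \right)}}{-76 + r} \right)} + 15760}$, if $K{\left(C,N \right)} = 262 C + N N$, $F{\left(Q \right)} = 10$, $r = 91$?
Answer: $\frac{25}{107244} \approx 0.00023311$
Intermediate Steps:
$K{\left(C,N \right)} = N^{2} + 262 C$ ($K{\left(C,N \right)} = 262 C + N^{2} = N^{2} + 262 C$)
$\frac{1}{K{\left(-44,\frac{-124 + F{\left(-11 \right)}}{-76 + r} \right)} + 15760} = \frac{1}{\left(\left(\frac{-124 + 10}{-76 + 91}\right)^{2} + 262 \left(-44\right)\right) + 15760} = \frac{1}{\left(\left(- \frac{114}{15}\right)^{2} - 11528\right) + 15760} = \frac{1}{\left(\left(\left(-114\right) \frac{1}{15}\right)^{2} - 11528\right) + 15760} = \frac{1}{\left(\left(- \frac{38}{5}\right)^{2} - 11528\right) + 15760} = \frac{1}{\left(\frac{1444}{25} - 11528\right) + 15760} = \frac{1}{- \frac{286756}{25} + 15760} = \frac{1}{\frac{107244}{25}} = \frac{25}{107244}$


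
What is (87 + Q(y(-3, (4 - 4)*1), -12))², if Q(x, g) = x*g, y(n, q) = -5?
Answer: 21609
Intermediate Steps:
Q(x, g) = g*x
(87 + Q(y(-3, (4 - 4)*1), -12))² = (87 - 12*(-5))² = (87 + 60)² = 147² = 21609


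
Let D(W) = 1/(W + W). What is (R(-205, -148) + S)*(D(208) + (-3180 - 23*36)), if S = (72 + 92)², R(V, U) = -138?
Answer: -22307167933/208 ≈ -1.0725e+8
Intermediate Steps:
D(W) = 1/(2*W)
S = 26896 (S = 164² = 26896)
(R(-205, -148) + S)*(D(208) + (-3180 - 23*36)) = (-138 + 26896)*((½)/208 + (-3180 - 23*36)) = 26758*((½)*(1/208) + (-3180 - 1*828)) = 26758*(1/416 + (-3180 - 828)) = 26758*(1/416 - 4008) = 26758*(-1667327/416) = -22307167933/208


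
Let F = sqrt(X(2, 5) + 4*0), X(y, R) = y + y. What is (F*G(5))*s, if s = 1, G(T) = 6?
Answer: 12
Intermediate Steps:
X(y, R) = 2*y
F = 2 (F = sqrt(2*2 + 4*0) = sqrt(4 + 0) = sqrt(4) = 2)
(F*G(5))*s = (2*6)*1 = 12*1 = 12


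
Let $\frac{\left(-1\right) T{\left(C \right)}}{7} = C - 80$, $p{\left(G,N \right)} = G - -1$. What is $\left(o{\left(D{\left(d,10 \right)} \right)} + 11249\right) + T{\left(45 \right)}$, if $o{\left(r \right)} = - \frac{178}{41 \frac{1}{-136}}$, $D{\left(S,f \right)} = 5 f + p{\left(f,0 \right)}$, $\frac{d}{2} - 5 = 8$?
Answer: $\frac{495462}{41} \approx 12084.0$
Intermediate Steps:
$d = 26$ ($d = 10 + 2 \cdot 8 = 10 + 16 = 26$)
$p{\left(G,N \right)} = 1 + G$ ($p{\left(G,N \right)} = G + 1 = 1 + G$)
$T{\left(C \right)} = 560 - 7 C$ ($T{\left(C \right)} = - 7 \left(C - 80\right) = - 7 \left(-80 + C\right) = 560 - 7 C$)
$D{\left(S,f \right)} = 1 + 6 f$ ($D{\left(S,f \right)} = 5 f + \left(1 + f\right) = 1 + 6 f$)
$o{\left(r \right)} = \frac{24208}{41}$ ($o{\left(r \right)} = - \frac{178}{41 \left(- \frac{1}{136}\right)} = - \frac{178}{- \frac{41}{136}} = \left(-178\right) \left(- \frac{136}{41}\right) = \frac{24208}{41}$)
$\left(o{\left(D{\left(d,10 \right)} \right)} + 11249\right) + T{\left(45 \right)} = \left(\frac{24208}{41} + 11249\right) + \left(560 - 315\right) = \frac{485417}{41} + \left(560 - 315\right) = \frac{485417}{41} + 245 = \frac{495462}{41}$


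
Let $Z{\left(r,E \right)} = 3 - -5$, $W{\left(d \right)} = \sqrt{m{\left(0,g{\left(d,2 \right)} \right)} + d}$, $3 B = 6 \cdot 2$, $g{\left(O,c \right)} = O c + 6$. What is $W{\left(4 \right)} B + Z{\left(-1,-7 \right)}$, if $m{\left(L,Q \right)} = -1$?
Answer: $8 + 4 \sqrt{3} \approx 14.928$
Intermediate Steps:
$g{\left(O,c \right)} = 6 + O c$
$B = 4$ ($B = \frac{6 \cdot 2}{3} = \frac{1}{3} \cdot 12 = 4$)
$W{\left(d \right)} = \sqrt{-1 + d}$
$Z{\left(r,E \right)} = 8$ ($Z{\left(r,E \right)} = 3 + 5 = 8$)
$W{\left(4 \right)} B + Z{\left(-1,-7 \right)} = \sqrt{-1 + 4} \cdot 4 + 8 = \sqrt{3} \cdot 4 + 8 = 4 \sqrt{3} + 8 = 8 + 4 \sqrt{3}$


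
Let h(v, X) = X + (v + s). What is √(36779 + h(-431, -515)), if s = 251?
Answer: 2*√9021 ≈ 189.96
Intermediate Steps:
h(v, X) = 251 + X + v (h(v, X) = X + (v + 251) = X + (251 + v) = 251 + X + v)
√(36779 + h(-431, -515)) = √(36779 + (251 - 515 - 431)) = √(36779 - 695) = √36084 = 2*√9021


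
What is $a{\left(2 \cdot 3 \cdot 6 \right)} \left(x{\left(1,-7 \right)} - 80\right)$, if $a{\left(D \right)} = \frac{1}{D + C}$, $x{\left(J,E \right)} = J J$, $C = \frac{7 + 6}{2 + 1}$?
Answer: $- \frac{237}{121} \approx -1.9587$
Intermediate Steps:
$C = \frac{13}{3} \approx 4.3333$
$x{\left(J,E \right)} = J^{2}$
$a{\left(D \right)} = \frac{1}{\frac{13}{3} + D}$ ($a{\left(D \right)} = \frac{1}{D + \frac{13}{3}} = \frac{1}{\frac{13}{3} + D}$)
$a{\left(2 \cdot 3 \cdot 6 \right)} \left(x{\left(1,-7 \right)} - 80\right) = \frac{3}{13 + 3 \cdot 2 \cdot 3 \cdot 6} \left(1^{2} - 80\right) = \frac{3}{13 + 3 \cdot 6 \cdot 6} \left(1 - 80\right) = \frac{3}{13 + 3 \cdot 36} \left(-79\right) = \frac{3}{13 + 108} \left(-79\right) = \frac{3}{121} \left(-79\right) = - \frac{237}{121}$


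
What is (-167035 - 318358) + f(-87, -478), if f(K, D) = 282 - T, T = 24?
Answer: -485135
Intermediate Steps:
f(K, D) = 258 (f(K, D) = 282 - 1*24 = 282 - 24 = 258)
(-167035 - 318358) + f(-87, -478) = (-167035 - 318358) + 258 = -485393 + 258 = -485135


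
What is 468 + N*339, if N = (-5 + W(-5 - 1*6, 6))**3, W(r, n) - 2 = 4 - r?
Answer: 586260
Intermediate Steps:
W(r, n) = 6 - r (W(r, n) = 2 + (4 - r) = 6 - r)
N = 1728 (N = (-5 + (6 - (-5 - 1*6)))**3 = (-5 + (6 - (-5 - 6)))**3 = (-5 + (6 - 1*(-11)))**3 = (-5 + (6 + 11))**3 = (-5 + 17)**3 = 12**3 = 1728)
468 + N*339 = 468 + 1728*339 = 468 + 585792 = 586260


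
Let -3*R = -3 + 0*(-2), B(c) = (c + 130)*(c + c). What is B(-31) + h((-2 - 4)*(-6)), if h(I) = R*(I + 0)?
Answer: -6102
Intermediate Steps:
B(c) = 2*c*(130 + c) (B(c) = (130 + c)*(2*c) = 2*c*(130 + c))
R = 1 (R = -(-3 + 0*(-2))/3 = -(-3 + 0)/3 = -1/3*(-3) = 1)
h(I) = I (h(I) = 1*(I + 0) = 1*I = I)
B(-31) + h((-2 - 4)*(-6)) = 2*(-31)*(130 - 31) + (-2 - 4)*(-6) = 2*(-31)*99 - 6*(-6) = -6138 + 36 = -6102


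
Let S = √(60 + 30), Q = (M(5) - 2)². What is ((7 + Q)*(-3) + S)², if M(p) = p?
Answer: 2394 - 288*√10 ≈ 1483.3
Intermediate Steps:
Q = 9 (Q = (5 - 2)² = 3² = 9)
S = 3*√10 (S = √90 = 3*√10 ≈ 9.4868)
((7 + Q)*(-3) + S)² = ((7 + 9)*(-3) + 3*√10)² = (16*(-3) + 3*√10)² = (-48 + 3*√10)²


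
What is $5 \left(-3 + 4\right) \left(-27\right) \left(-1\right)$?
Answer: $135$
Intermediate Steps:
$5 \left(-3 + 4\right) \left(-27\right) \left(-1\right) = 5 \cdot 1 \left(-27\right) \left(-1\right) = 5 \left(-27\right) \left(-1\right) = \left(-135\right) \left(-1\right) = 135$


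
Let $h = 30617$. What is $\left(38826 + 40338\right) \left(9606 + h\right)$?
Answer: $3184213572$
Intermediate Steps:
$\left(38826 + 40338\right) \left(9606 + h\right) = \left(38826 + 40338\right) \left(9606 + 30617\right) = 79164 \cdot 40223 = 3184213572$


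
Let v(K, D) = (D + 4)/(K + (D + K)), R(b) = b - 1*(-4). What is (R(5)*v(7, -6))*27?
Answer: -243/4 ≈ -60.750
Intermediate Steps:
R(b) = 4 + b (R(b) = b + 4 = 4 + b)
v(K, D) = (4 + D)/(D + 2*K)
(R(5)*v(7, -6))*27 = ((4 + 5)*((4 - 6)/(-6 + 2*7)))*27 = (9*(-2/(-6 + 14)))*27 = (9*(-2/8))*27 = (9*((⅛)*(-2)))*27 = (9*(-¼))*27 = -9/4*27 = -243/4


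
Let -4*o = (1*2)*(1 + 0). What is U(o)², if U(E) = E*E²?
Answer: 1/64 ≈ 0.015625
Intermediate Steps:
o = -½ (o = -1*2*(1 + 0)/4 = -1/2 = -¼*2 = -½ ≈ -0.50000)
U(E) = E³
U(o)² = ((-½)³)² = (-⅛)² = 1/64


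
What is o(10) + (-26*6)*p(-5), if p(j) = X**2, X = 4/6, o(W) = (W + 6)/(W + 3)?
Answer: -2656/39 ≈ -68.103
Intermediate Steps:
o(W) = (6 + W)/(3 + W)
X = 2/3 (X = 4*(1/6) = 2/3 ≈ 0.66667)
p(j) = 4/9 (p(j) = (2/3)**2 = 4/9)
o(10) + (-26*6)*p(-5) = (6 + 10)/(3 + 10) - 26*6*(4/9) = 16/13 - 156*4/9 = (1/13)*16 - 208/3 = 16/13 - 208/3 = -2656/39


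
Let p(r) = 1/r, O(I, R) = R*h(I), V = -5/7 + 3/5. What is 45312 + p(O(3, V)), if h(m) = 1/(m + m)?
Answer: 90519/2 ≈ 45260.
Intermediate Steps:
V = -4/35 (V = -5*⅐ + 3*(⅕) = -5/7 + ⅗ = -4/35 ≈ -0.11429)
h(m) = 1/(2*m)
O(I, R) = R/(2*I) (O(I, R) = R*(1/(2*I)) = R/(2*I))
45312 + p(O(3, V)) = 45312 + 1/((½)*(-4/35)/3) = 45312 + 1/((½)*(-4/35)*(⅓)) = 45312 + 1/(-2/105) = 45312 - 105/2 = 90519/2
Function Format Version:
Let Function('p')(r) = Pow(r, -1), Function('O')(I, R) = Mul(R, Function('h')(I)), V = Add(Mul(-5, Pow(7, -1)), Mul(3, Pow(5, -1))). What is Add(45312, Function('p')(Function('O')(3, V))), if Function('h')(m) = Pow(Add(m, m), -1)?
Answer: Rational(90519, 2) ≈ 45260.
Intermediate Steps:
V = Rational(-4, 35) (V = Add(Mul(-5, Rational(1, 7)), Mul(3, Rational(1, 5))) = Add(Rational(-5, 7), Rational(3, 5)) = Rational(-4, 35) ≈ -0.11429)
Function('h')(m) = Mul(Rational(1, 2), Pow(m, -1)) (Function('h')(m) = Pow(Mul(2, m), -1) = Mul(Rational(1, 2), Pow(m, -1)))
Function('O')(I, R) = Mul(Rational(1, 2), R, Pow(I, -1)) (Function('O')(I, R) = Mul(R, Mul(Rational(1, 2), Pow(I, -1))) = Mul(Rational(1, 2), R, Pow(I, -1)))
Add(45312, Function('p')(Function('O')(3, V))) = Add(45312, Pow(Mul(Rational(1, 2), Rational(-4, 35), Pow(3, -1)), -1)) = Add(45312, Pow(Mul(Rational(1, 2), Rational(-4, 35), Rational(1, 3)), -1)) = Add(45312, Pow(Rational(-2, 105), -1)) = Add(45312, Rational(-105, 2)) = Rational(90519, 2)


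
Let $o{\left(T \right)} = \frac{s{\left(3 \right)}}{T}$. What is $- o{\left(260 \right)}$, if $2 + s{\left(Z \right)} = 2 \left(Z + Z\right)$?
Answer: $- \frac{1}{26} \approx -0.038462$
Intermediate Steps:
$s{\left(Z \right)} = -2 + 4 Z$ ($s{\left(Z \right)} = -2 + 2 \left(Z + Z\right) = -2 + 2 \cdot 2 Z = -2 + 4 Z$)
$o{\left(T \right)} = \frac{10}{T}$ ($o{\left(T \right)} = \frac{-2 + 4 \cdot 3}{T} = \frac{-2 + 12}{T} = \frac{10}{T}$)
$- o{\left(260 \right)} = - \frac{10}{260} = \left(-1\right) \frac{1}{26} = - \frac{1}{26}$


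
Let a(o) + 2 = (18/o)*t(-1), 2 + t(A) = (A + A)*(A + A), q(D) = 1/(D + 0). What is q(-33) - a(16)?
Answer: -37/132 ≈ -0.28030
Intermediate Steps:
q(D) = 1/D
t(A) = -2 + 4*A² (t(A) = -2 + (A + A)*(A + A) = -2 + (2*A)*(2*A) = -2 + 4*A²)
a(o) = -2 + 36/o (a(o) = -2 + (18/o)*(-2 + 4*(-1)²) = -2 + (18/o)*(-2 + 4*1) = -2 + (18/o)*(-2 + 4) = -2 + (18/o)*2 = -2 + 36/o)
q(-33) - a(16) = 1/(-33) - (-2 + 36/16) = -1/33 - (-2 + 36*(1/16)) = -1/33 - (-2 + 9/4) = -1/33 - 1*¼ = -1/33 - ¼ = -37/132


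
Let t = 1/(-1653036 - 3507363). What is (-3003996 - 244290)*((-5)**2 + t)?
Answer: -139687097468188/1720133 ≈ -8.1207e+7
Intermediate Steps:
t = -1/5160399 (t = 1/(-5160399) = -1/5160399 ≈ -1.9378e-7)
(-3003996 - 244290)*((-5)**2 + t) = (-3003996 - 244290)*((-5)**2 - 1/5160399) = -3248286*(25 - 1/5160399) = -3248286*129009974/5160399 = -139687097468188/1720133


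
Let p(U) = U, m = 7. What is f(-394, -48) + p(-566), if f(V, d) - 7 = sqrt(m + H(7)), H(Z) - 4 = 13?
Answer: -559 + 2*sqrt(6) ≈ -554.10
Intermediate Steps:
H(Z) = 17 (H(Z) = 4 + 13 = 17)
f(V, d) = 7 + 2*sqrt(6) (f(V, d) = 7 + sqrt(7 + 17) = 7 + sqrt(24) = 7 + 2*sqrt(6))
f(-394, -48) + p(-566) = (7 + 2*sqrt(6)) - 566 = -559 + 2*sqrt(6)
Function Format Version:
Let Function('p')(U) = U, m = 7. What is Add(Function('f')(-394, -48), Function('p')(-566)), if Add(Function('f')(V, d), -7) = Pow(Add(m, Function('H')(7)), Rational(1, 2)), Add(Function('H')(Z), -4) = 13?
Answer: Add(-559, Mul(2, Pow(6, Rational(1, 2)))) ≈ -554.10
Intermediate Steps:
Function('H')(Z) = 17 (Function('H')(Z) = Add(4, 13) = 17)
Function('f')(V, d) = Add(7, Mul(2, Pow(6, Rational(1, 2)))) (Function('f')(V, d) = Add(7, Pow(Add(7, 17), Rational(1, 2))) = Add(7, Pow(24, Rational(1, 2))) = Add(7, Mul(2, Pow(6, Rational(1, 2)))))
Add(Function('f')(-394, -48), Function('p')(-566)) = Add(Add(7, Mul(2, Pow(6, Rational(1, 2)))), -566) = Add(-559, Mul(2, Pow(6, Rational(1, 2))))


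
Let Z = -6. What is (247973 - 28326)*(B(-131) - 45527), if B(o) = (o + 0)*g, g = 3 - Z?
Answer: -10258832782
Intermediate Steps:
g = 9 (g = 3 - 1*(-6) = 3 + 6 = 9)
B(o) = 9*o (B(o) = (o + 0)*9 = o*9 = 9*o)
(247973 - 28326)*(B(-131) - 45527) = (247973 - 28326)*(9*(-131) - 45527) = 219647*(-1179 - 45527) = 219647*(-46706) = -10258832782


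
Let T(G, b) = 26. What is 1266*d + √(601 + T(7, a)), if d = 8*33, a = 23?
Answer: 334224 + √627 ≈ 3.3425e+5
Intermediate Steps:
d = 264
1266*d + √(601 + T(7, a)) = 1266*264 + √(601 + 26) = 334224 + √627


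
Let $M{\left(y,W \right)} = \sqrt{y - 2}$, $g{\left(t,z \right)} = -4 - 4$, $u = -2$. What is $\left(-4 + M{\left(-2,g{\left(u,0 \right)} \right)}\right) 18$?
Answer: $-72 + 36 i \approx -72.0 + 36.0 i$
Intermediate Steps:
$g{\left(t,z \right)} = -8$ ($g{\left(t,z \right)} = -4 - 4 = -8$)
$M{\left(y,W \right)} = \sqrt{-2 + y}$
$\left(-4 + M{\left(-2,g{\left(u,0 \right)} \right)}\right) 18 = \left(-4 + \sqrt{-2 - 2}\right) 18 = \left(-4 + \sqrt{-4}\right) 18 = \left(-4 + 2 i\right) 18 = -72 + 36 i$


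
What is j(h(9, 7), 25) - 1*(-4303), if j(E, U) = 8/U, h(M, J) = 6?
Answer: 107583/25 ≈ 4303.3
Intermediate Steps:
j(h(9, 7), 25) - 1*(-4303) = 8/25 - 1*(-4303) = 8*(1/25) + 4303 = 8/25 + 4303 = 107583/25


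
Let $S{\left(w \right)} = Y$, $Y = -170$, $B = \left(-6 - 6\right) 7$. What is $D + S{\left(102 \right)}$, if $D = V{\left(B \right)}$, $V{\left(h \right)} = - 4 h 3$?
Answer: $838$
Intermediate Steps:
$B = -84$ ($B = \left(-12\right) 7 = -84$)
$S{\left(w \right)} = -170$
$V{\left(h \right)} = - 12 h$
$D = 1008$ ($D = \left(-12\right) \left(-84\right) = 1008$)
$D + S{\left(102 \right)} = 1008 - 170 = 838$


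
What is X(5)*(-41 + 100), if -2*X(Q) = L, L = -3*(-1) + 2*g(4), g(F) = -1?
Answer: -59/2 ≈ -29.500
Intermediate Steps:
L = 1 (L = -3*(-1) + 2*(-1) = 3 - 2 = 1)
X(Q) = -½ (X(Q) = -½*1 = -½)
X(5)*(-41 + 100) = -(-41 + 100)/2 = -½*59 = -59/2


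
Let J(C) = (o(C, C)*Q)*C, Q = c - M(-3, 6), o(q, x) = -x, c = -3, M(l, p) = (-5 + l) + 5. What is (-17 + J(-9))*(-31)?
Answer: 527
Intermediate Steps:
M(l, p) = l
Q = 0 (Q = -3 - 1*(-3) = -3 + 3 = 0)
J(C) = 0 (J(C) = (-C*0)*C = 0*C = 0)
(-17 + J(-9))*(-31) = (-17 + 0)*(-31) = -17*(-31) = 527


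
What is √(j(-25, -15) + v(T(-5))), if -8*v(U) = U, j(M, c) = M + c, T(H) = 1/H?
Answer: I*√15990/20 ≈ 6.3226*I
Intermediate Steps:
v(U) = -U/8
√(j(-25, -15) + v(T(-5))) = √((-25 - 15) - ⅛/(-5)) = √(-40 - ⅛*(-⅕)) = √(-40 + 1/40) = √(-1599/40) = I*√15990/20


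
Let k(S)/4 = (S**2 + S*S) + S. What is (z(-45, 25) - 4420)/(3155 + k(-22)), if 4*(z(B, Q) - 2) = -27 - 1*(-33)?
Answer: -8833/13878 ≈ -0.63647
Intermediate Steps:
z(B, Q) = 7/2 (z(B, Q) = 2 + (-27 - 1*(-33))/4 = 2 + (-27 + 33)/4 = 2 + (1/4)*6 = 2 + 3/2 = 7/2)
k(S) = 4*S + 8*S**2 (k(S) = 4*((S**2 + S*S) + S) = 4*((S**2 + S**2) + S) = 4*(2*S**2 + S) = 4*(S + 2*S**2) = 4*S + 8*S**2)
(z(-45, 25) - 4420)/(3155 + k(-22)) = (7/2 - 4420)/(3155 + 4*(-22)*(1 + 2*(-22))) = -8833/(2*(3155 + 4*(-22)*(1 - 44))) = -8833/(2*(3155 + 4*(-22)*(-43))) = -8833/(2*(3155 + 3784)) = -8833/2/6939 = -8833/2*1/6939 = -8833/13878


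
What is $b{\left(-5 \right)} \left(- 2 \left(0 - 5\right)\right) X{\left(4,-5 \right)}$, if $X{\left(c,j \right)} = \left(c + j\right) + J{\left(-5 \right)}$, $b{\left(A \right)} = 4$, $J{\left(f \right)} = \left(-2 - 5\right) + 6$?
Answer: $-80$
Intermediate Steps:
$J{\left(f \right)} = -1$ ($J{\left(f \right)} = -7 + 6 = -1$)
$X{\left(c,j \right)} = -1 + c + j$ ($X{\left(c,j \right)} = \left(c + j\right) - 1 = -1 + c + j$)
$b{\left(-5 \right)} \left(- 2 \left(0 - 5\right)\right) X{\left(4,-5 \right)} = 4 \left(- 2 \left(0 - 5\right)\right) \left(-1 + 4 - 5\right) = 4 \left(\left(-2\right) \left(-5\right)\right) \left(-2\right) = 4 \cdot 10 \left(-2\right) = 40 \left(-2\right) = -80$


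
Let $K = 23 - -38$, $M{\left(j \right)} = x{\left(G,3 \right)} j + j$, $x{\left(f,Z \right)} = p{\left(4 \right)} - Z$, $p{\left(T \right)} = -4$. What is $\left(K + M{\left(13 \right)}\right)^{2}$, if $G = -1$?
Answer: $289$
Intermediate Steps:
$x{\left(f,Z \right)} = -4 - Z$
$M{\left(j \right)} = - 6 j$ ($M{\left(j \right)} = \left(-4 - 3\right) j + j = - 7 j + j = - 6 j$)
$K = 61$ ($K = 23 + 38 = 61$)
$\left(K + M{\left(13 \right)}\right)^{2} = \left(61 - 78\right)^{2} = \left(-17\right)^{2} = 289$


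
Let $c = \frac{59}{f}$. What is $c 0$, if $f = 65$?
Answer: $0$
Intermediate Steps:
$c = \frac{59}{65} \approx 0.90769$
$c 0 = \frac{59}{65} \cdot 0 = 0$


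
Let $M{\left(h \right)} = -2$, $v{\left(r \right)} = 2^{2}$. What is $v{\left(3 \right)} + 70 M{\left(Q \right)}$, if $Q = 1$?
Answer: $-136$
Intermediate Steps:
$v{\left(r \right)} = 4$
$v{\left(3 \right)} + 70 M{\left(Q \right)} = 4 + 70 \left(-2\right) = 4 - 140 = -136$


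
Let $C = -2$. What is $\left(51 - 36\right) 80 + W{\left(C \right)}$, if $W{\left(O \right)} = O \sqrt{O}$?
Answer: $1200 - 2 i \sqrt{2} \approx 1200.0 - 2.8284 i$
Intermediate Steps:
$W{\left(O \right)} = O^{\frac{3}{2}}$
$\left(51 - 36\right) 80 + W{\left(C \right)} = \left(51 - 36\right) 80 + \left(-2\right)^{\frac{3}{2}} = 15 \cdot 80 - 2 i \sqrt{2} = 1200 - 2 i \sqrt{2}$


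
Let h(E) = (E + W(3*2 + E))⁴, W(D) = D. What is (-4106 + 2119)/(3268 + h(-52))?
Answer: -1987/92240084 ≈ -2.1542e-5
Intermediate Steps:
h(E) = (6 + 2*E)⁴ (h(E) = (E + (3*2 + E))⁴ = (E + (6 + E))⁴ = (6 + 2*E)⁴)
(-4106 + 2119)/(3268 + h(-52)) = (-4106 + 2119)/(3268 + 16*(3 - 52)⁴) = -1987/(3268 + 16*(-49)⁴) = -1987/(3268 + 16*5764801) = -1987/(3268 + 92236816) = -1987/92240084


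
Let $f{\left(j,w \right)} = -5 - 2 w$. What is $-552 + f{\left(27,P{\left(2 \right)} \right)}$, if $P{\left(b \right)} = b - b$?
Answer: $-557$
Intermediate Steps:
$P{\left(b \right)} = 0$
$-552 + f{\left(27,P{\left(2 \right)} \right)} = -552 - 5 = -557$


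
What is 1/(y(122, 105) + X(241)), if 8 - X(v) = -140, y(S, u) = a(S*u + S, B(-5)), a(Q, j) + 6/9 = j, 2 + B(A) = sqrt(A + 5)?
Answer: 3/436 ≈ 0.0068807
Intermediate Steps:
B(A) = -2 + sqrt(5 + A) (B(A) = -2 + sqrt(A + 5) = -2 + sqrt(5 + A))
a(Q, j) = -2/3 + j
y(S, u) = -8/3 (y(S, u) = -2/3 + (-2 + sqrt(5 - 5)) = -2/3 + (-2 + sqrt(0)) = -2/3 + (-2 + 0) = -2/3 - 2 = -8/3)
X(v) = 148 (X(v) = 8 - 1*(-140) = 8 + 140 = 148)
1/(y(122, 105) + X(241)) = 1/(-8/3 + 148) = 1/(436/3) = 3/436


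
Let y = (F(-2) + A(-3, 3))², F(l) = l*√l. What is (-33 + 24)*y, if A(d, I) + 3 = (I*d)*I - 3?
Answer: -9729 - 1188*I*√2 ≈ -9729.0 - 1680.1*I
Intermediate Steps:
A(d, I) = -6 + d*I² (A(d, I) = -3 + ((I*d)*I - 3) = -3 + (d*I² - 3) = -3 + (-3 + d*I²) = -6 + d*I²)
F(l) = l^(3/2)
y = (-33 - 2*I*√2)² (y = ((-2)^(3/2) + (-6 - 3*3²))² = (-2*I*√2 + (-6 - 3*9))² = (-2*I*√2 + (-6 - 27))² = (-2*I*√2 - 33)² = (-33 - 2*I*√2)² ≈ 1081.0 + 186.68*I)
(-33 + 24)*y = (-33 + 24)*(1081 + 132*I*√2) = -9*(1081 + 132*I*√2) = -9729 - 1188*I*√2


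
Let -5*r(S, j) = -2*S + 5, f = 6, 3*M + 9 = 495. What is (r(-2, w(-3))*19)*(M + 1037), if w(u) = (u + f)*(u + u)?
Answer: -205029/5 ≈ -41006.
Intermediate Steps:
M = 162 (M = -3 + (⅓)*495 = -3 + 165 = 162)
w(u) = 2*u*(6 + u) (w(u) = (u + 6)*(u + u) = (6 + u)*(2*u) = 2*u*(6 + u))
r(S, j) = -1 + 2*S/5 (r(S, j) = -(-2*S + 5)/5 = -(5 - 2*S)/5 = -1 + 2*S/5)
(r(-2, w(-3))*19)*(M + 1037) = ((-1 + (⅖)*(-2))*19)*(162 + 1037) = ((-1 - ⅘)*19)*1199 = -9/5*19*1199 = -171/5*1199 = -205029/5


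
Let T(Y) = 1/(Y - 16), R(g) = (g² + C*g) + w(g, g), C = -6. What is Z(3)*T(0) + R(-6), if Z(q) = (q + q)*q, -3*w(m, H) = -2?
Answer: 1717/24 ≈ 71.542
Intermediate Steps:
w(m, H) = ⅔ (w(m, H) = -⅓*(-2) = ⅔)
Z(q) = 2*q² (Z(q) = (2*q)*q = 2*q²)
R(g) = ⅔ + g² - 6*g (R(g) = (g² - 6*g) + ⅔ = ⅔ + g² - 6*g)
T(Y) = 1/(-16 + Y)
Z(3)*T(0) + R(-6) = (2*3²)/(-16 + 0) + (⅔ + (-6)² - 6*(-6)) = (2*9)/(-16) + (⅔ + 36 + 36) = 18*(-1/16) + 218/3 = -9/8 + 218/3 = 1717/24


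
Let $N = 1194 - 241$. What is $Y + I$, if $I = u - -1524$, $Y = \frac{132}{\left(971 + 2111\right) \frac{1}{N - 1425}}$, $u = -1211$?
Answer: $\frac{451181}{1541} \approx 292.78$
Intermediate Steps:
$N = 953$
$Y = - \frac{31152}{1541}$ ($Y = \frac{132}{\left(971 + 2111\right) \frac{1}{953 - 1425}} = \frac{132}{3082 \frac{1}{-472}} = \frac{132}{3082 \left(- \frac{1}{472}\right)} = \frac{132}{- \frac{1541}{236}} = 132 \left(- \frac{236}{1541}\right) = - \frac{31152}{1541} \approx -20.215$)
$I = 313$ ($I = -1211 - -1524 = -1211 + 1524 = 313$)
$Y + I = - \frac{31152}{1541} + 313 = \frac{451181}{1541}$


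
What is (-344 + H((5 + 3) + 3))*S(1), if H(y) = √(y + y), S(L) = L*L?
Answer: -344 + √22 ≈ -339.31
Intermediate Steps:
S(L) = L²
H(y) = √2*√y (H(y) = √(2*y) = √2*√y)
(-344 + H((5 + 3) + 3))*S(1) = (-344 + √2*√((5 + 3) + 3))*1² = (-344 + √2*√(8 + 3))*1 = (-344 + √2*√11)*1 = (-344 + √22)*1 = -344 + √22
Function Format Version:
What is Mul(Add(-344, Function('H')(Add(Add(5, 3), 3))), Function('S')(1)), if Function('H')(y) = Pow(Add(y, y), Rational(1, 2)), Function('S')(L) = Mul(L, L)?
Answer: Add(-344, Pow(22, Rational(1, 2))) ≈ -339.31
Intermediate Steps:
Function('S')(L) = Pow(L, 2)
Function('H')(y) = Mul(Pow(2, Rational(1, 2)), Pow(y, Rational(1, 2))) (Function('H')(y) = Pow(Mul(2, y), Rational(1, 2)) = Mul(Pow(2, Rational(1, 2)), Pow(y, Rational(1, 2))))
Mul(Add(-344, Function('H')(Add(Add(5, 3), 3))), Function('S')(1)) = Mul(Add(-344, Mul(Pow(2, Rational(1, 2)), Pow(Add(Add(5, 3), 3), Rational(1, 2)))), Pow(1, 2)) = Mul(Add(-344, Mul(Pow(2, Rational(1, 2)), Pow(Add(8, 3), Rational(1, 2)))), 1) = Mul(Add(-344, Mul(Pow(2, Rational(1, 2)), Pow(11, Rational(1, 2)))), 1) = Mul(Add(-344, Pow(22, Rational(1, 2))), 1) = Add(-344, Pow(22, Rational(1, 2)))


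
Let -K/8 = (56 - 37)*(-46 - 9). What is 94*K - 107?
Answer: 785733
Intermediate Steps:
K = 8360 (K = -8*(56 - 37)*(-46 - 9) = -152*(-55) = -8*(-1045) = 8360)
94*K - 107 = 94*8360 - 107 = 785840 - 107 = 785733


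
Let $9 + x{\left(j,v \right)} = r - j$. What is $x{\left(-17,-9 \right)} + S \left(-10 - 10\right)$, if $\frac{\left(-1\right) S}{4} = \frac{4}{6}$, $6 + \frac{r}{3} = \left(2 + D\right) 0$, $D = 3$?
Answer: $\frac{130}{3} \approx 43.333$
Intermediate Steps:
$r = -18$ ($r = -18 + 3 \left(2 + 3\right) 0 = -18 + 3 \cdot 5 \cdot 0 = -18 + 3 \cdot 0 = -18 + 0 = -18$)
$S = - \frac{8}{3}$ ($S = - 4 \cdot \frac{4}{6} = - 4 \cdot 4 \cdot \frac{1}{6} = \left(-4\right) \frac{2}{3} = - \frac{8}{3} \approx -2.6667$)
$x{\left(j,v \right)} = -27 - j$ ($x{\left(j,v \right)} = -9 - \left(18 + j\right) = -27 - j$)
$x{\left(-17,-9 \right)} + S \left(-10 - 10\right) = \left(-27 - -17\right) - \frac{8 \left(-10 - 10\right)}{3} = \left(-27 + 17\right) - - \frac{160}{3} = -10 + \frac{160}{3} = \frac{130}{3}$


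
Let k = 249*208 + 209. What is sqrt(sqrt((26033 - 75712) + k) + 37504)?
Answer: sqrt(37504 + 3*sqrt(258)) ≈ 193.78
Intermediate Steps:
k = 52001 (k = 51792 + 209 = 52001)
sqrt(sqrt((26033 - 75712) + k) + 37504) = sqrt(sqrt((26033 - 75712) + 52001) + 37504) = sqrt(sqrt(-49679 + 52001) + 37504) = sqrt(sqrt(2322) + 37504) = sqrt(3*sqrt(258) + 37504) = sqrt(37504 + 3*sqrt(258))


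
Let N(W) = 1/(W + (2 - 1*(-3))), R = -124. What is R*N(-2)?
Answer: -124/3 ≈ -41.333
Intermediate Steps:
N(W) = 1/(5 + W) (N(W) = 1/(W + (2 + 3)) = 1/(W + 5) = 1/(5 + W))
R*N(-2) = -124/(5 - 2) = -124/3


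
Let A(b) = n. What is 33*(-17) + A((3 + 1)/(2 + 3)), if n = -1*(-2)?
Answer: -559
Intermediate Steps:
n = 2
A(b) = 2
33*(-17) + A((3 + 1)/(2 + 3)) = 33*(-17) + 2 = -561 + 2 = -559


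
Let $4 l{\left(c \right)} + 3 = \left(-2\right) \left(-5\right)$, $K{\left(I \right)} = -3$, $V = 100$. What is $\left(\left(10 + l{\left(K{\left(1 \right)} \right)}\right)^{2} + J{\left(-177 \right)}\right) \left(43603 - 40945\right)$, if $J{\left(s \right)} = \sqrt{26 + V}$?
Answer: $\frac{2935761}{8} + 7974 \sqrt{14} \approx 3.9681 \cdot 10^{5}$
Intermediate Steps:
$J{\left(s \right)} = 3 \sqrt{14}$ ($J{\left(s \right)} = \sqrt{26 + 100} = \sqrt{126} = 3 \sqrt{14}$)
$l{\left(c \right)} = \frac{7}{4}$ ($l{\left(c \right)} = - \frac{3}{4} + \frac{\left(-2\right) \left(-5\right)}{4} = - \frac{3}{4} + \frac{1}{4} \cdot 10 = - \frac{3}{4} + \frac{5}{2} = \frac{7}{4}$)
$\left(\left(10 + l{\left(K{\left(1 \right)} \right)}\right)^{2} + J{\left(-177 \right)}\right) \left(43603 - 40945\right) = \left(\left(10 + \frac{7}{4}\right)^{2} + 3 \sqrt{14}\right) \left(43603 - 40945\right) = \left(\left(\frac{47}{4}\right)^{2} + 3 \sqrt{14}\right) 2658 = \left(\frac{2209}{16} + 3 \sqrt{14}\right) 2658 = \frac{2935761}{8} + 7974 \sqrt{14}$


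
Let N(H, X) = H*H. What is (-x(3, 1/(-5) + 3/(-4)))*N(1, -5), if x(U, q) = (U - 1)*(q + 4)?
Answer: -61/10 ≈ -6.1000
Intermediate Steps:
x(U, q) = (-1 + U)*(4 + q)
N(H, X) = H²
(-x(3, 1/(-5) + 3/(-4)))*N(1, -5) = -(-4 - (1/(-5) + 3/(-4)) + 4*3 + 3*(1/(-5) + 3/(-4)))*1² = -(-4 - (1*(-⅕) + 3*(-¼)) + 12 + 3*(1*(-⅕) + 3*(-¼)))*1 = -(-4 - (-⅕ - ¾) + 12 + 3*(-⅕ - ¾))*1 = -(-4 - 1*(-19/20) + 12 + 3*(-19/20))*1 = -(-4 + 19/20 + 12 - 57/20)*1 = -1*61/10*1 = -61/10*1 = -61/10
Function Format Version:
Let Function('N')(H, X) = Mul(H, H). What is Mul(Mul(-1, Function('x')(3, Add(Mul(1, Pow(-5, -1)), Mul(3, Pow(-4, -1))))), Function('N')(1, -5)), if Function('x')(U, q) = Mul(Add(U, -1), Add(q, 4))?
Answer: Rational(-61, 10) ≈ -6.1000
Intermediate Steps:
Function('x')(U, q) = Mul(Add(-1, U), Add(4, q))
Function('N')(H, X) = Pow(H, 2)
Mul(Mul(-1, Function('x')(3, Add(Mul(1, Pow(-5, -1)), Mul(3, Pow(-4, -1))))), Function('N')(1, -5)) = Mul(Mul(-1, Add(-4, Mul(-1, Add(Mul(1, Pow(-5, -1)), Mul(3, Pow(-4, -1)))), Mul(4, 3), Mul(3, Add(Mul(1, Pow(-5, -1)), Mul(3, Pow(-4, -1)))))), Pow(1, 2)) = Mul(Mul(-1, Add(-4, Mul(-1, Add(Mul(1, Rational(-1, 5)), Mul(3, Rational(-1, 4)))), 12, Mul(3, Add(Mul(1, Rational(-1, 5)), Mul(3, Rational(-1, 4)))))), 1) = Mul(Mul(-1, Add(-4, Mul(-1, Add(Rational(-1, 5), Rational(-3, 4))), 12, Mul(3, Add(Rational(-1, 5), Rational(-3, 4))))), 1) = Mul(Mul(-1, Add(-4, Mul(-1, Rational(-19, 20)), 12, Mul(3, Rational(-19, 20)))), 1) = Mul(Mul(-1, Add(-4, Rational(19, 20), 12, Rational(-57, 20))), 1) = Mul(Mul(-1, Rational(61, 10)), 1) = Mul(Rational(-61, 10), 1) = Rational(-61, 10)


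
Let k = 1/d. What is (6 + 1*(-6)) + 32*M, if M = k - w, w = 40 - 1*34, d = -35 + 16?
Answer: -3680/19 ≈ -193.68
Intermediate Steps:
d = -19
w = 6 (w = 40 - 34 = 6)
k = -1/19 (k = 1/(-19) = -1/19 ≈ -0.052632)
M = -115/19 (M = -1/19 - 1*6 = -1/19 - 6 = -115/19 ≈ -6.0526)
(6 + 1*(-6)) + 32*M = (6 + 1*(-6)) + 32*(-115/19) = (6 - 6) - 3680/19 = 0 - 3680/19 = -3680/19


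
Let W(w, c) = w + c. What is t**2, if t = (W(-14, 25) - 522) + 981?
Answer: 220900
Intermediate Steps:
W(w, c) = c + w
t = 470 (t = ((25 - 14) - 522) + 981 = (11 - 522) + 981 = -511 + 981 = 470)
t**2 = 470**2 = 220900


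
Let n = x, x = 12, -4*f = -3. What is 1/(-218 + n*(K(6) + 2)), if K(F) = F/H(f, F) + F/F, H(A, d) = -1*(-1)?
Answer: -1/110 ≈ -0.0090909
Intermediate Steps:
f = ¾ (f = -¼*(-3) = ¾ ≈ 0.75000)
H(A, d) = 1
K(F) = 1 + F (K(F) = F/1 + F/F = F*1 + 1 = F + 1 = 1 + F)
n = 12
1/(-218 + n*(K(6) + 2)) = 1/(-218 + 12*((1 + 6) + 2)) = 1/(-218 + 12*(7 + 2)) = 1/(-218 + 12*9) = 1/(-218 + 108) = 1/(-110) = -1/110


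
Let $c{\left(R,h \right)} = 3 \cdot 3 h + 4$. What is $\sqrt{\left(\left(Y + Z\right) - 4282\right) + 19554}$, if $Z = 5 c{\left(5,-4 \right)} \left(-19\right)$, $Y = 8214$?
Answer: $\sqrt{26526} \approx 162.87$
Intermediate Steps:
$c{\left(R,h \right)} = 4 + 9 h$ ($c{\left(R,h \right)} = 9 h + 4 = 4 + 9 h$)
$Z = 3040$ ($Z = 5 \left(4 + 9 \left(-4\right)\right) \left(-19\right) = 5 \left(4 - 36\right) \left(-19\right) = 5 \left(-32\right) \left(-19\right) = \left(-160\right) \left(-19\right) = 3040$)
$\sqrt{\left(\left(Y + Z\right) - 4282\right) + 19554} = \sqrt{\left(\left(8214 + 3040\right) - 4282\right) + 19554} = \sqrt{\left(11254 - 4282\right) + 19554} = \sqrt{6972 + 19554} = \sqrt{26526}$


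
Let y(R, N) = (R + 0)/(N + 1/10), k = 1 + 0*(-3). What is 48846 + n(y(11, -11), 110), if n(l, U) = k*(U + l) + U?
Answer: 5348084/109 ≈ 49065.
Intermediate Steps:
k = 1 (k = 1 + 0 = 1)
y(R, N) = R/(⅒ + N) (y(R, N) = R/(N + ⅒) = R/(⅒ + N))
n(l, U) = l + 2*U (n(l, U) = 1*(U + l) + U = (U + l) + U = l + 2*U)
48846 + n(y(11, -11), 110) = 48846 + (10*11/(1 + 10*(-11)) + 2*110) = 48846 + (10*11/(1 - 110) + 220) = 48846 + (10*11/(-109) + 220) = 48846 + (10*11*(-1/109) + 220) = 48846 + (-110/109 + 220) = 48846 + 23870/109 = 5348084/109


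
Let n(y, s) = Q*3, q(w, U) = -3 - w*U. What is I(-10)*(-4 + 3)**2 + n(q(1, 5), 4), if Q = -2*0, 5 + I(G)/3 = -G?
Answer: 15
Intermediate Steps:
I(G) = -15 - 3*G (I(G) = -15 + 3*(-G) = -15 - 3*G)
Q = 0
q(w, U) = -3 - U*w
n(y, s) = 0 (n(y, s) = 0*3 = 0)
I(-10)*(-4 + 3)**2 + n(q(1, 5), 4) = (-15 - 3*(-10))*(-4 + 3)**2 + 0 = (-15 + 30)*(-1)**2 + 0 = 15*1 + 0 = 15 + 0 = 15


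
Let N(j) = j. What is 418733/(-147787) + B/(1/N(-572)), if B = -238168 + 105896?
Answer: 11181502521875/147787 ≈ 7.5660e+7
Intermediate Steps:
B = -132272
418733/(-147787) + B/(1/N(-572)) = 418733/(-147787) - 132272/(1/(-572)) = 418733*(-1/147787) - 132272/(-1/572) = -418733/147787 - 132272*(-572) = -418733/147787 + 75659584 = 11181502521875/147787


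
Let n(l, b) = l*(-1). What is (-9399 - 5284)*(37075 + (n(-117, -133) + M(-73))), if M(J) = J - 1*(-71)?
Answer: -546060770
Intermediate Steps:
M(J) = 71 + J (M(J) = J + 71 = 71 + J)
n(l, b) = -l
(-9399 - 5284)*(37075 + (n(-117, -133) + M(-73))) = (-9399 - 5284)*(37075 + (-1*(-117) + (71 - 73))) = -14683*(37075 + (117 - 2)) = -14683*(37075 + 115) = -14683*37190 = -546060770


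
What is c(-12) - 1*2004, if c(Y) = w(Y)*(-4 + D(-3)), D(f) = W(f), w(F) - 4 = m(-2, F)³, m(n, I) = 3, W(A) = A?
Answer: -2221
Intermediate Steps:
w(F) = 31 (w(F) = 4 + 3³ = 4 + 27 = 31)
D(f) = f
c(Y) = -217 (c(Y) = 31*(-4 - 3) = 31*(-7) = -217)
c(-12) - 1*2004 = -217 - 1*2004 = -217 - 2004 = -2221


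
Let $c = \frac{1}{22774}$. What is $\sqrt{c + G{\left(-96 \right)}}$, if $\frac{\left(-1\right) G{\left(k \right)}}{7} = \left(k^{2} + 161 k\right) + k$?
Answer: $\frac{\sqrt{23003389953526}}{22774} \approx 210.6$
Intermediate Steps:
$G{\left(k \right)} = - 1134 k - 7 k^{2}$ ($G{\left(k \right)} = - 7 \left(\left(k^{2} + 161 k\right) + k\right) = - 7 \left(k^{2} + 162 k\right) = - 1134 k - 7 k^{2}$)
$c = \frac{1}{22774} \approx 4.391 \cdot 10^{-5}$
$\sqrt{c + G{\left(-96 \right)}} = \sqrt{\frac{1}{22774} - - 672 \left(162 - 96\right)} = \sqrt{\frac{1}{22774} - \left(-672\right) 66} = \sqrt{\frac{1}{22774} + 44352} = \sqrt{\frac{1010072449}{22774}} = \frac{\sqrt{23003389953526}}{22774}$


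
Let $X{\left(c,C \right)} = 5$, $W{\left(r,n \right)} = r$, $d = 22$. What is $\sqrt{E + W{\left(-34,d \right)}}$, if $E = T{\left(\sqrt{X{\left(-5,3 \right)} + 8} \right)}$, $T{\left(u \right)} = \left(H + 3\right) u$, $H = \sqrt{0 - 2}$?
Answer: $\sqrt{-34 + \sqrt{13} \left(3 + i \sqrt{2}\right)} \approx 0.52637 + 4.8436 i$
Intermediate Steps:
$H = i \sqrt{2}$ ($H = \sqrt{-2} = i \sqrt{2} \approx 1.4142 i$)
$T{\left(u \right)} = u \left(3 + i \sqrt{2}\right)$ ($T{\left(u \right)} = \left(i \sqrt{2} + 3\right) u = \left(3 + i \sqrt{2}\right) u = u \left(3 + i \sqrt{2}\right)$)
$E = \sqrt{13} \left(3 + i \sqrt{2}\right)$ ($E = \sqrt{5 + 8} \left(3 + i \sqrt{2}\right) = \sqrt{13} \left(3 + i \sqrt{2}\right) \approx 10.817 + 5.099 i$)
$\sqrt{E + W{\left(-34,d \right)}} = \sqrt{\sqrt{13} \left(3 + i \sqrt{2}\right) - 34} = \sqrt{-34 + \sqrt{13} \left(3 + i \sqrt{2}\right)}$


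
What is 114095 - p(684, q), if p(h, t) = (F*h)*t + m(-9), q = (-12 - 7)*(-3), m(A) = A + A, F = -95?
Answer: 3817973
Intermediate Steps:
m(A) = 2*A
q = 57 (q = -19*(-3) = 57)
p(h, t) = -18 - 95*h*t (p(h, t) = (-95*h)*t + 2*(-9) = -95*h*t - 18 = -18 - 95*h*t)
114095 - p(684, q) = 114095 - (-18 - 95*684*57) = 114095 - (-18 - 3703860) = 114095 - 1*(-3703878) = 114095 + 3703878 = 3817973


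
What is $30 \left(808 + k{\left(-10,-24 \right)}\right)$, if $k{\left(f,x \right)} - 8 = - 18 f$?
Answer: $29880$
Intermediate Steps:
$k{\left(f,x \right)} = 8 - 18 f$
$30 \left(808 + k{\left(-10,-24 \right)}\right) = 30 \left(808 + \left(8 - -180\right)\right) = 30 \left(808 + \left(8 + 180\right)\right) = 30 \left(808 + 188\right) = 30 \cdot 996 = 29880$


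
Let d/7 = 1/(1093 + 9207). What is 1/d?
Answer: 10300/7 ≈ 1471.4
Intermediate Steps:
d = 7/10300 (d = 7/(1093 + 9207) = 7/10300 ≈ 0.00067961)
1/d = 1/(7/10300) = 10300/7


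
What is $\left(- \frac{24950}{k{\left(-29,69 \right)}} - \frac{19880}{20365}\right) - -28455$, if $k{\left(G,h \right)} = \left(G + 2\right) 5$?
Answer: $\frac{3149441723}{109971} \approx 28639.0$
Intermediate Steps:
$k{\left(G,h \right)} = 10 + 5 G$ ($k{\left(G,h \right)} = \left(2 + G\right) 5 = 10 + 5 G$)
$\left(- \frac{24950}{k{\left(-29,69 \right)}} - \frac{19880}{20365}\right) - -28455 = \left(- \frac{24950}{10 + 5 \left(-29\right)} - \frac{19880}{20365}\right) - -28455 = \left(- \frac{24950}{10 - 145} - \frac{3976}{4073}\right) + 28455 = \left(- \frac{24950}{-135} - \frac{3976}{4073}\right) + 28455 = \left(\left(-24950\right) \left(- \frac{1}{135}\right) - \frac{3976}{4073}\right) + 28455 = \left(\frac{4990}{27} - \frac{3976}{4073}\right) + 28455 = \frac{20216918}{109971} + 28455 = \frac{3149441723}{109971}$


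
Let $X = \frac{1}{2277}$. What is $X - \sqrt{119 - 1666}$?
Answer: $\frac{1}{2277} - i \sqrt{1547} \approx 0.00043917 - 39.332 i$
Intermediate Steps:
$X = \frac{1}{2277} \approx 0.00043917$
$X - \sqrt{119 - 1666} = \frac{1}{2277} - \sqrt{119 - 1666} = \frac{1}{2277} - \sqrt{-1547} = \frac{1}{2277} - i \sqrt{1547}$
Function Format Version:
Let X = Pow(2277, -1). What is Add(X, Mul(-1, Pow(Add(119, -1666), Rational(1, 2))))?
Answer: Add(Rational(1, 2277), Mul(-1, I, Pow(1547, Rational(1, 2)))) ≈ Add(0.00043917, Mul(-39.332, I))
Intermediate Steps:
X = Rational(1, 2277) ≈ 0.00043917
Add(X, Mul(-1, Pow(Add(119, -1666), Rational(1, 2)))) = Add(Rational(1, 2277), Mul(-1, Pow(Add(119, -1666), Rational(1, 2)))) = Add(Rational(1, 2277), Mul(-1, Pow(-1547, Rational(1, 2)))) = Add(Rational(1, 2277), Mul(-1, Mul(I, Pow(1547, Rational(1, 2))))) = Add(Rational(1, 2277), Mul(-1, I, Pow(1547, Rational(1, 2))))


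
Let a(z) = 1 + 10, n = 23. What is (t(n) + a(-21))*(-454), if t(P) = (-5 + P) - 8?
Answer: -9534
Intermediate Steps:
a(z) = 11
t(P) = -13 + P
(t(n) + a(-21))*(-454) = ((-13 + 23) + 11)*(-454) = (10 + 11)*(-454) = 21*(-454) = -9534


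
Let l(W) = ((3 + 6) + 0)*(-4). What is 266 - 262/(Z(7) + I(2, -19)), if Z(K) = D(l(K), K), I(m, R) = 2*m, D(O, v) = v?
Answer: 2664/11 ≈ 242.18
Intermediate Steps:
l(W) = -36 (l(W) = (9 + 0)*(-4) = 9*(-4) = -36)
Z(K) = K
266 - 262/(Z(7) + I(2, -19)) = 266 - 262/(7 + 2*2) = 266 - 262/(7 + 4) = 266 - 262/11 = 2664/11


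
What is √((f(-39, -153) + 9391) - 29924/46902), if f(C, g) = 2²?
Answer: √5166423748533/23451 ≈ 96.925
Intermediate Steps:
f(C, g) = 4
√((f(-39, -153) + 9391) - 29924/46902) = √((4 + 9391) - 29924/46902) = √(9395 - 29924*1/46902) = √(9395 - 14962/23451) = √(220307183/23451) = √5166423748533/23451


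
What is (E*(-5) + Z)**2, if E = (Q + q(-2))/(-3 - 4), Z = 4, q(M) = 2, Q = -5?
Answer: 169/49 ≈ 3.4490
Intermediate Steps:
E = 3/7 (E = (-5 + 2)/(-3 - 4) = -3/(-7) = -3*(-1/7) = 3/7 ≈ 0.42857)
(E*(-5) + Z)**2 = ((3/7)*(-5) + 4)**2 = (-15/7 + 4)**2 = (13/7)**2 = 169/49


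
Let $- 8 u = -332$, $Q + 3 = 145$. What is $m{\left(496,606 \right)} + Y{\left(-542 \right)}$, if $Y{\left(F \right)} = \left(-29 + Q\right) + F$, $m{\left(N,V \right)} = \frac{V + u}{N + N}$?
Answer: $- \frac{849841}{1984} \approx -428.35$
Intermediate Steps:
$Q = 142$ ($Q = -3 + 145 = 142$)
$u = \frac{83}{2}$ ($u = \left(- \frac{1}{8}\right) \left(-332\right) = \frac{83}{2} \approx 41.5$)
$m{\left(N,V \right)} = \frac{\frac{83}{2} + V}{2 N}$ ($m{\left(N,V \right)} = \frac{V + \frac{83}{2}}{N + N} = \frac{\frac{83}{2} + V}{2 N}$)
$Y{\left(F \right)} = 113 + F$ ($Y{\left(F \right)} = \left(-29 + 142\right) + F = 113 + F$)
$m{\left(496,606 \right)} + Y{\left(-542 \right)} = \frac{83 + 2 \cdot 606}{4 \cdot 496} + \left(113 - 542\right) = \frac{1}{4} \cdot \frac{1}{496} \left(83 + 1212\right) - 429 = \frac{1}{4} \cdot \frac{1}{496} \cdot 1295 - 429 = \frac{1295}{1984} - 429 = - \frac{849841}{1984}$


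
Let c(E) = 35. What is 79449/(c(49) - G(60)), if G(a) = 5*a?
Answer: -79449/265 ≈ -299.81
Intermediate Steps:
79449/(c(49) - G(60)) = 79449/(35 - 5*60) = 79449/(35 - 1*300) = 79449/(35 - 300) = 79449/(-265) = 79449*(-1/265) = -79449/265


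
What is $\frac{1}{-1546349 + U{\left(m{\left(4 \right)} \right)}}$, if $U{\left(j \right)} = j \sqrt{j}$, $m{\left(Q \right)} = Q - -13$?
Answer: $- \frac{1546349}{2391195224888} - \frac{17 \sqrt{17}}{2391195224888} \approx -6.4671 \cdot 10^{-7}$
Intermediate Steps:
$m{\left(Q \right)} = 13 + Q$ ($m{\left(Q \right)} = Q + 13 = 13 + Q$)
$U{\left(j \right)} = j^{\frac{3}{2}}$
$\frac{1}{-1546349 + U{\left(m{\left(4 \right)} \right)}} = \frac{1}{-1546349 + \left(13 + 4\right)^{\frac{3}{2}}} = \frac{1}{-1546349 + 17^{\frac{3}{2}}} = \frac{1}{-1546349 + 17 \sqrt{17}}$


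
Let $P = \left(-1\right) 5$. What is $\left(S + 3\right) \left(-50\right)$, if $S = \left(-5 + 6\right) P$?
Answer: $100$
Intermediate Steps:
$P = -5$
$S = -5$ ($S = \left(-5 + 6\right) \left(-5\right) = 1 \left(-5\right) = -5$)
$\left(S + 3\right) \left(-50\right) = \left(-5 + 3\right) \left(-50\right) = \left(-2\right) \left(-50\right) = 100$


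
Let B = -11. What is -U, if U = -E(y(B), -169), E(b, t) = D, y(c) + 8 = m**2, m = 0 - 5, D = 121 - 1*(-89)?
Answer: 210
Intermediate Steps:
D = 210 (D = 121 + 89 = 210)
m = -5
y(c) = 17 (y(c) = -8 + (-5)**2 = -8 + 25 = 17)
E(b, t) = 210
U = -210 (U = -1*210 = -210)
-U = -1*(-210) = 210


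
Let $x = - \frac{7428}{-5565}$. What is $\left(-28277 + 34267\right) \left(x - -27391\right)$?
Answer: $\frac{60873711638}{371} \approx 1.6408 \cdot 10^{8}$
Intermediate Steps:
$x = \frac{2476}{1855}$ ($x = \left(-7428\right) \left(- \frac{1}{5565}\right) = \frac{2476}{1855} \approx 1.3348$)
$\left(-28277 + 34267\right) \left(x - -27391\right) = \left(-28277 + 34267\right) \left(\frac{2476}{1855} - -27391\right) = 5990 \left(\frac{2476}{1855} + 27391\right) = 5990 \cdot \frac{50812781}{1855} = \frac{60873711638}{371}$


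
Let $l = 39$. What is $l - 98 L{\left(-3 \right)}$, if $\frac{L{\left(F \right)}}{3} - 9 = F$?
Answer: $-1725$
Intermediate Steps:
$L{\left(F \right)} = 27 + 3 F$
$l - 98 L{\left(-3 \right)} = 39 - 98 \left(27 + 3 \left(-3\right)\right) = 39 - 98 \left(27 - 9\right) = 39 - 1764 = -1725$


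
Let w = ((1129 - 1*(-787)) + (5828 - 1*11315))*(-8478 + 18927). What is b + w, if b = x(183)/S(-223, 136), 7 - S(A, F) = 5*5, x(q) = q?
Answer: -223880335/6 ≈ -3.7313e+7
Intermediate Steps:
w = -37313379 (w = ((1129 + 787) + (5828 - 11315))*10449 = (1916 - 5487)*10449 = -3571*10449 = -37313379)
S(A, F) = -18 (S(A, F) = 7 - 5*5 = 7 - 1*25 = 7 - 25 = -18)
b = -61/6 (b = 183/(-18) = 183*(-1/18) = -61/6 ≈ -10.167)
b + w = -61/6 - 37313379 = -223880335/6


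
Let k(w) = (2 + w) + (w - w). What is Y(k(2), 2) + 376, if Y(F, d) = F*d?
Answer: 384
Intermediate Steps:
k(w) = 2 + w (k(w) = (2 + w) + 0 = 2 + w)
Y(k(2), 2) + 376 = (2 + 2)*2 + 376 = 4*2 + 376 = 8 + 376 = 384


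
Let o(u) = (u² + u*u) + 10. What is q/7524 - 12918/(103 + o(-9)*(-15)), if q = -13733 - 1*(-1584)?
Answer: 67101959/18636948 ≈ 3.6005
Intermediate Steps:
o(u) = 10 + 2*u² (o(u) = (u² + u²) + 10 = 2*u² + 10 = 10 + 2*u²)
q = -12149 (q = -13733 + 1584 = -12149)
q/7524 - 12918/(103 + o(-9)*(-15)) = -12149/7524 - 12918/(103 + (10 + 2*(-9)²)*(-15)) = -12149*1/7524 - 12918/(103 + (10 + 2*81)*(-15)) = -12149/7524 - 12918/(103 + (10 + 162)*(-15)) = -12149/7524 - 12918/(103 + 172*(-15)) = -12149/7524 - 12918/(103 - 2580) = -12149/7524 - 12918/(-2477) = -12149/7524 - 12918*(-1/2477) = -12149/7524 + 12918/2477 = 67101959/18636948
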